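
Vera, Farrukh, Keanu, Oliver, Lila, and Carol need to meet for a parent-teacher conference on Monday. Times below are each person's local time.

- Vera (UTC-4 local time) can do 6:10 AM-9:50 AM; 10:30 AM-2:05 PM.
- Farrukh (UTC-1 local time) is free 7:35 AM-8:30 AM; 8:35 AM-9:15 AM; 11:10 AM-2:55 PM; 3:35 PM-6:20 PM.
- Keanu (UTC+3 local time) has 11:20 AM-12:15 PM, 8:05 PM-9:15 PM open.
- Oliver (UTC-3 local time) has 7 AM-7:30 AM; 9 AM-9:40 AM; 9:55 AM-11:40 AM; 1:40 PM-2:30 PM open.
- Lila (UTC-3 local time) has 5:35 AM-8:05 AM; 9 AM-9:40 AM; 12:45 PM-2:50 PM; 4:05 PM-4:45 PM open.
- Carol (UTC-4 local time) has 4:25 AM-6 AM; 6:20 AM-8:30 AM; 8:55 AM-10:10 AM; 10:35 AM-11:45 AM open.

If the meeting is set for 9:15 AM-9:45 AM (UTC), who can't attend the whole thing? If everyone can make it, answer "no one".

Vera in UTC: 10:10-13:50, 14:30-18:05 (add 4h to convert from UTC-4).
Farrukh in UTC: 08:35-09:30, 09:35-10:15, 12:10-15:55, 16:35-19:20 (add 1h to convert from UTC-1).
Keanu in UTC: 08:20-09:15, 17:05-18:15 (subtract 3h to convert from UTC+3).
Oliver in UTC: 10:00-10:30, 12:00-12:40, 12:55-14:40, 16:40-17:30 (add 3h to convert from UTC-3).
Lila in UTC: 08:35-11:05, 12:00-12:40, 15:45-17:50, 19:05-19:45 (add 3h to convert from UTC-3).
Carol in UTC: 08:25-10:00, 10:20-12:30, 12:55-14:10, 14:35-15:45 (add 4h to convert from UTC-4).
Vera: not fully free for 09:15-09:45. Farrukh: not fully free for 09:15-09:45. Keanu: not fully free for 09:15-09:45. Oliver: not fully free for 09:15-09:45. Lila: free for 09:15-09:45. Carol: free for 09:15-09:45.

Farrukh, Keanu, Oliver, Vera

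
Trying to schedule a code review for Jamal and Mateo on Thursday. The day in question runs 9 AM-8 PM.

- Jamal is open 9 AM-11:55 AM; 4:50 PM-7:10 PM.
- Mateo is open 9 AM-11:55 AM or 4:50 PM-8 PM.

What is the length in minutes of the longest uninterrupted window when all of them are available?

175

Jamal ∩ Mateo: 09:00-11:55, 16:50-19:10.
The longest is 09:00-11:55 at 175 minutes.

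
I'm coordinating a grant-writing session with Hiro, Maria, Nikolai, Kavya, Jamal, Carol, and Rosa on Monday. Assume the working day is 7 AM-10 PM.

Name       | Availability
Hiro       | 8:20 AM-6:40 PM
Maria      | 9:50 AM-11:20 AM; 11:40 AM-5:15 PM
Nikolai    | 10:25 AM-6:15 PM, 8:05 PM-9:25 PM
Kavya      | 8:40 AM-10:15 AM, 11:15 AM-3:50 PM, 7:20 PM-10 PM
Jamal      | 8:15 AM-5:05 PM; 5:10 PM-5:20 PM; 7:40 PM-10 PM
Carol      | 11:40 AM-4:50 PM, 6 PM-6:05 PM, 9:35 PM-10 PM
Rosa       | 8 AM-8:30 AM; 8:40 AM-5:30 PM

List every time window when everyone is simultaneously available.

Hiro ∩ Maria: 09:50-11:20, 11:40-17:15.
Hiro ∩ Maria ∩ Nikolai: 10:25-11:20, 11:40-17:15.
Hiro ∩ Maria ∩ Nikolai ∩ Kavya: 11:15-11:20, 11:40-15:50.
Hiro ∩ Maria ∩ Nikolai ∩ Kavya ∩ Jamal: 11:15-11:20, 11:40-15:50.
Hiro ∩ Maria ∩ Nikolai ∩ Kavya ∩ Jamal ∩ Carol: 11:40-15:50.
Hiro ∩ Maria ∩ Nikolai ∩ Kavya ∩ Jamal ∩ Carol ∩ Rosa: 11:40-15:50.
Those are the intersection windows.

11:40-15:50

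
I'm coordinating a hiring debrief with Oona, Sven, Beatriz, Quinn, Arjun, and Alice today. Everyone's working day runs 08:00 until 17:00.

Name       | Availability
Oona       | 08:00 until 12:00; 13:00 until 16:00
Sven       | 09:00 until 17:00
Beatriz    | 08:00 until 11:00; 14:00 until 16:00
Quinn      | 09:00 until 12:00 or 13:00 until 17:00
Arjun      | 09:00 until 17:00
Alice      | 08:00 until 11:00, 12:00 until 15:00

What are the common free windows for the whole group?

09:00-11:00, 14:00-15:00

Oona ∩ Sven: 09:00-12:00, 13:00-16:00.
Oona ∩ Sven ∩ Beatriz: 09:00-11:00, 14:00-16:00.
Oona ∩ Sven ∩ Beatriz ∩ Quinn: 09:00-11:00, 14:00-16:00.
Oona ∩ Sven ∩ Beatriz ∩ Quinn ∩ Arjun: 09:00-11:00, 14:00-16:00.
Oona ∩ Sven ∩ Beatriz ∩ Quinn ∩ Arjun ∩ Alice: 09:00-11:00, 14:00-15:00.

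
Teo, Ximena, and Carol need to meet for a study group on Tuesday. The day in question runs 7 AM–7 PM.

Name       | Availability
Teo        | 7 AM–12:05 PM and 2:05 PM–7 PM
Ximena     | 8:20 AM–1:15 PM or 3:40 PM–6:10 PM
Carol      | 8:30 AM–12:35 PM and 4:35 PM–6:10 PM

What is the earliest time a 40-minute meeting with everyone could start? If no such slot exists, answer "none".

08:30

Teo ∩ Ximena: 08:20-12:05, 15:40-18:10.
Teo ∩ Ximena ∩ Carol: 08:30-12:05, 16:35-18:10.
The first common window of at least 40 minutes is 08:30-12:05, so the earliest start is 08:30.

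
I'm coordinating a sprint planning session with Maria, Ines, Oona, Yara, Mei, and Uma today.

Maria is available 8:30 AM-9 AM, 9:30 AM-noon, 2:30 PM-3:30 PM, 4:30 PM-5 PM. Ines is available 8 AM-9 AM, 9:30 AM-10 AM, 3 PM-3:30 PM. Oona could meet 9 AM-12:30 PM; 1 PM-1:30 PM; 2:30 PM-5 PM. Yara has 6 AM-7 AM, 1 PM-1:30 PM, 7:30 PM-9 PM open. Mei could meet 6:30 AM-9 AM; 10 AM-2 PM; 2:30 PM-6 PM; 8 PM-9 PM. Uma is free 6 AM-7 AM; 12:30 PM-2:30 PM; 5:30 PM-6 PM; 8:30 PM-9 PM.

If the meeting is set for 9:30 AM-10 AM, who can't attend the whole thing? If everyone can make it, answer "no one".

Mei, Uma, Yara

Maria: free for 09:30-10:00. Ines: free for 09:30-10:00. Oona: free for 09:30-10:00. Yara: not fully free for 09:30-10:00. Mei: not fully free for 09:30-10:00. Uma: not fully free for 09:30-10:00.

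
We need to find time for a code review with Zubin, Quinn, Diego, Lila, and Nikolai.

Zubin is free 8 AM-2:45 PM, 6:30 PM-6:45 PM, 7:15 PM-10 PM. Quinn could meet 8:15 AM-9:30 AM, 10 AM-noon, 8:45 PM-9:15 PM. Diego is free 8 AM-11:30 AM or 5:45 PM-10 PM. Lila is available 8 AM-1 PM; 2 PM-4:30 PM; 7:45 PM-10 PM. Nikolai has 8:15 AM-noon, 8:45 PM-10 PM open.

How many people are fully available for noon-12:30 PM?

Zubin and Lila can make the full 12:00-12:30 slot — that's 2.

2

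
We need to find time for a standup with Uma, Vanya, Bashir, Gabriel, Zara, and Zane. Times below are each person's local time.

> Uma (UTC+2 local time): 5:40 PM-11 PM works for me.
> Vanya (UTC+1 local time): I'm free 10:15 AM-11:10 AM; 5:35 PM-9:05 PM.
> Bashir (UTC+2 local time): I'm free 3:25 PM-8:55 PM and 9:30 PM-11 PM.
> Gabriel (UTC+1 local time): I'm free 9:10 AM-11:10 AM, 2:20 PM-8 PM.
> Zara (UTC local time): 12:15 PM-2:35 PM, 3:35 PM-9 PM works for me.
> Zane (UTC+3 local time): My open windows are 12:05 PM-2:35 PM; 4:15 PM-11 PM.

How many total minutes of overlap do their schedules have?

Uma in UTC: 15:40-21:00 (subtract 2h to convert from UTC+2).
Vanya in UTC: 09:15-10:10, 16:35-20:05 (subtract 1h to convert from UTC+1).
Bashir in UTC: 13:25-18:55, 19:30-21:00 (subtract 2h to convert from UTC+2).
Gabriel in UTC: 08:10-10:10, 13:20-19:00 (subtract 1h to convert from UTC+1).
Zara in UTC: 12:15-14:35, 15:35-21:00.
Zane in UTC: 09:05-11:35, 13:15-20:00 (subtract 3h to convert from UTC+3).
Uma ∩ Vanya: 16:35-20:05.
Uma ∩ Vanya ∩ Bashir: 16:35-18:55, 19:30-20:05.
Uma ∩ Vanya ∩ Bashir ∩ Gabriel: 16:35-18:55.
Uma ∩ Vanya ∩ Bashir ∩ Gabriel ∩ Zara: 16:35-18:55.
Uma ∩ Vanya ∩ Bashir ∩ Gabriel ∩ Zara ∩ Zane: 16:35-18:55.
That's a single block of 140 minutes.

140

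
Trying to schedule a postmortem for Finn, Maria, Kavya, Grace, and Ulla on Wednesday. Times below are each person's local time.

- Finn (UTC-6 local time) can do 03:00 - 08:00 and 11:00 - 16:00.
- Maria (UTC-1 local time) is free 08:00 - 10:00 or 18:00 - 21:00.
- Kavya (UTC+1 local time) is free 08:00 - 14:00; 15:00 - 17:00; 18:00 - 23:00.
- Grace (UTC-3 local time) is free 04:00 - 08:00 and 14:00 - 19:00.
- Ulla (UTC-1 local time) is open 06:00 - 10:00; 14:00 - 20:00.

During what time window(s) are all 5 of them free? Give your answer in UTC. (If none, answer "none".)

09:00-11:00, 19:00-21:00

Finn in UTC: 09:00-14:00, 17:00-22:00 (add 6h to convert from UTC-6).
Maria in UTC: 09:00-11:00, 19:00-22:00 (add 1h to convert from UTC-1).
Kavya in UTC: 07:00-13:00, 14:00-16:00, 17:00-22:00 (subtract 1h to convert from UTC+1).
Grace in UTC: 07:00-11:00, 17:00-22:00 (add 3h to convert from UTC-3).
Ulla in UTC: 07:00-11:00, 15:00-21:00 (add 1h to convert from UTC-1).
Finn ∩ Maria: 09:00-11:00, 19:00-22:00.
Finn ∩ Maria ∩ Kavya: 09:00-11:00, 19:00-22:00.
Finn ∩ Maria ∩ Kavya ∩ Grace: 09:00-11:00, 19:00-22:00.
Finn ∩ Maria ∩ Kavya ∩ Grace ∩ Ulla: 09:00-11:00, 19:00-21:00.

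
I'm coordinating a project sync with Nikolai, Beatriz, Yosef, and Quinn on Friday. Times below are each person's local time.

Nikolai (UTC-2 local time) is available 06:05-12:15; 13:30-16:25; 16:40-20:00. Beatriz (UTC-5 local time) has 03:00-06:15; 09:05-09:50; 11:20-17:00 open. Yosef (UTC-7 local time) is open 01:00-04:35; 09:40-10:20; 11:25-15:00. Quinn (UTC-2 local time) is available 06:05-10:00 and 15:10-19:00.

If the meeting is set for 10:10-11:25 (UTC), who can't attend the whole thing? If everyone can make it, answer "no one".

Beatriz

Nikolai in UTC: 08:05-14:15, 15:30-18:25, 18:40-22:00 (add 2h to convert from UTC-2).
Beatriz in UTC: 08:00-11:15, 14:05-14:50, 16:20-22:00 (add 5h to convert from UTC-5).
Yosef in UTC: 08:00-11:35, 16:40-17:20, 18:25-22:00 (add 7h to convert from UTC-7).
Quinn in UTC: 08:05-12:00, 17:10-21:00 (add 2h to convert from UTC-2).
Nikolai: free for 10:10-11:25. Beatriz: not fully free for 10:10-11:25. Yosef: free for 10:10-11:25. Quinn: free for 10:10-11:25.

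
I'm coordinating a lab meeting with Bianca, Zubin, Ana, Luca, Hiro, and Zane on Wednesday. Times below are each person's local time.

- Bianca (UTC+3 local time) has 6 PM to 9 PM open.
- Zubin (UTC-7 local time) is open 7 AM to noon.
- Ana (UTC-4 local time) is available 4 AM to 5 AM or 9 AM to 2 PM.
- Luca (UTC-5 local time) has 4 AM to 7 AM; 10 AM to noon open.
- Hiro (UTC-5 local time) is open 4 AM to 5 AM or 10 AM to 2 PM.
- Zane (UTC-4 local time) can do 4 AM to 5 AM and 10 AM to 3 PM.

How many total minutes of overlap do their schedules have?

Bianca in UTC: 15:00-18:00 (subtract 3h to convert from UTC+3).
Zubin in UTC: 14:00-19:00 (add 7h to convert from UTC-7).
Ana in UTC: 08:00-09:00, 13:00-18:00 (add 4h to convert from UTC-4).
Luca in UTC: 09:00-12:00, 15:00-17:00 (add 5h to convert from UTC-5).
Hiro in UTC: 09:00-10:00, 15:00-19:00 (add 5h to convert from UTC-5).
Zane in UTC: 08:00-09:00, 14:00-19:00 (add 4h to convert from UTC-4).
Bianca ∩ Zubin: 15:00-18:00.
Bianca ∩ Zubin ∩ Ana: 15:00-18:00.
Bianca ∩ Zubin ∩ Ana ∩ Luca: 15:00-17:00.
Bianca ∩ Zubin ∩ Ana ∩ Luca ∩ Hiro: 15:00-17:00.
Bianca ∩ Zubin ∩ Ana ∩ Luca ∩ Hiro ∩ Zane: 15:00-17:00.
That's a single block of 120 minutes.

120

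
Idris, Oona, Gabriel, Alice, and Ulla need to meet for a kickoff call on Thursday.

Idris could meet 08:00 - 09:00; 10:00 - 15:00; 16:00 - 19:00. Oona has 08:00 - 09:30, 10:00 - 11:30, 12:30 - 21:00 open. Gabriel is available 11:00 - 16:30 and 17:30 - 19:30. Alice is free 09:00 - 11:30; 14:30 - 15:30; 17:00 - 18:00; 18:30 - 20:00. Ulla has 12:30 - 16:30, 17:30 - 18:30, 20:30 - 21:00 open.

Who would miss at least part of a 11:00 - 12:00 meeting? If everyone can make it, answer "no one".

Alice, Oona, Ulla

Idris: free for 11:00-12:00. Oona: not fully free for 11:00-12:00. Gabriel: free for 11:00-12:00. Alice: not fully free for 11:00-12:00. Ulla: not fully free for 11:00-12:00.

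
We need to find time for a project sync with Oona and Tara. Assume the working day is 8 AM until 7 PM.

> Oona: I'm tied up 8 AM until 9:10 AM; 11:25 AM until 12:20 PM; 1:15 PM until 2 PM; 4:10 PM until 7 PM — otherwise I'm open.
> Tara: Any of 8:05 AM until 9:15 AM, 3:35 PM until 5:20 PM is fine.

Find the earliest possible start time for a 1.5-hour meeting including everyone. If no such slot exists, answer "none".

none

Oona free: 09:10-11:25, 12:20-13:15, 14:00-16:10 (invert busy blocks within the working day).
Tara free: 08:05-09:15, 15:35-17:20.
Oona ∩ Tara: 09:10-09:15, 15:35-16:10.
No common window is at least 90 minutes long.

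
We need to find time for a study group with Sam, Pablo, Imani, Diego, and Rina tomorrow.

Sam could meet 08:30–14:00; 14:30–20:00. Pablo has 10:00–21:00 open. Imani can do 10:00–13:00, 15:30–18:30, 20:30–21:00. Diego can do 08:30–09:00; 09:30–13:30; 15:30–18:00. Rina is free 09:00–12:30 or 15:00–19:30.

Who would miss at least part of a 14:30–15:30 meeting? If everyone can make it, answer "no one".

Sam: free for 14:30-15:30. Pablo: free for 14:30-15:30. Imani: not fully free for 14:30-15:30. Diego: not fully free for 14:30-15:30. Rina: not fully free for 14:30-15:30.

Diego, Imani, Rina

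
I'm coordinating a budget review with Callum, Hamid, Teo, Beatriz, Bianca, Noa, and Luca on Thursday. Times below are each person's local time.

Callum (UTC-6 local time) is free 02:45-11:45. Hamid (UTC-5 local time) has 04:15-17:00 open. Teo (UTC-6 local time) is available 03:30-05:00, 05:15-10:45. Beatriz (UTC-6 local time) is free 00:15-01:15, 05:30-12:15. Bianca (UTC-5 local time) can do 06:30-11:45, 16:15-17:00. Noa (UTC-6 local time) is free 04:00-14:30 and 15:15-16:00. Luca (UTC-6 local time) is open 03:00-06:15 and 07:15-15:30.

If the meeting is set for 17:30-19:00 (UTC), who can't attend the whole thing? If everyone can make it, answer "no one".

Callum in UTC: 08:45-17:45 (add 6h to convert from UTC-6).
Hamid in UTC: 09:15-22:00 (add 5h to convert from UTC-5).
Teo in UTC: 09:30-11:00, 11:15-16:45 (add 6h to convert from UTC-6).
Beatriz in UTC: 06:15-07:15, 11:30-18:15 (add 6h to convert from UTC-6).
Bianca in UTC: 11:30-16:45, 21:15-22:00 (add 5h to convert from UTC-5).
Noa in UTC: 10:00-20:30, 21:15-22:00 (add 6h to convert from UTC-6).
Luca in UTC: 09:00-12:15, 13:15-21:30 (add 6h to convert from UTC-6).
Callum: not fully free for 17:30-19:00. Hamid: free for 17:30-19:00. Teo: not fully free for 17:30-19:00. Beatriz: not fully free for 17:30-19:00. Bianca: not fully free for 17:30-19:00. Noa: free for 17:30-19:00. Luca: free for 17:30-19:00.

Beatriz, Bianca, Callum, Teo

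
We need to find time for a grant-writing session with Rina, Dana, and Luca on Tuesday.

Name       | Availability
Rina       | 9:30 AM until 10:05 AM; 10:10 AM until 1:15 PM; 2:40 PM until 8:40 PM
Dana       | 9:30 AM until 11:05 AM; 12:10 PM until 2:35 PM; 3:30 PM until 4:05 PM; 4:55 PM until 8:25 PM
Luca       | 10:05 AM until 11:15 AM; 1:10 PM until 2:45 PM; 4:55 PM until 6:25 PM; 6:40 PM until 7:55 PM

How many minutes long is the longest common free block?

90

Rina ∩ Dana: 09:30-10:05, 10:10-11:05, 12:10-13:15, 15:30-16:05, 16:55-20:25.
Rina ∩ Dana ∩ Luca: 10:10-11:05, 13:10-13:15, 16:55-18:25, 18:40-19:55.
Those are the intersection windows.
The longest is 16:55-18:25 at 90 minutes.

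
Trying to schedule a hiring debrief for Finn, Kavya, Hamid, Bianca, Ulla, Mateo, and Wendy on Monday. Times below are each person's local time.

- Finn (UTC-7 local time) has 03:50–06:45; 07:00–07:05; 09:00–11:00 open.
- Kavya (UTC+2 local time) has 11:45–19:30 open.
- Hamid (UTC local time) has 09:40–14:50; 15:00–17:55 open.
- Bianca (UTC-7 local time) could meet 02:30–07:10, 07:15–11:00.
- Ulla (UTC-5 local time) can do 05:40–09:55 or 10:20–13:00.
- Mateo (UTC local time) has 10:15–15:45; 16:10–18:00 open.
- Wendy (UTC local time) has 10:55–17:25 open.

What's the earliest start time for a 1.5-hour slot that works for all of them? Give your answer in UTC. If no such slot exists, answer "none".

10:55

Finn in UTC: 10:50-13:45, 14:00-14:05, 16:00-18:00 (add 7h to convert from UTC-7).
Kavya in UTC: 09:45-17:30 (subtract 2h to convert from UTC+2).
Hamid in UTC: 09:40-14:50, 15:00-17:55.
Bianca in UTC: 09:30-14:10, 14:15-18:00 (add 7h to convert from UTC-7).
Ulla in UTC: 10:40-14:55, 15:20-18:00 (add 5h to convert from UTC-5).
Mateo in UTC: 10:15-15:45, 16:10-18:00.
Wendy in UTC: 10:55-17:25.
Finn ∩ Kavya: 10:50-13:45, 14:00-14:05, 16:00-17:30.
Finn ∩ Kavya ∩ Hamid: 10:50-13:45, 14:00-14:05, 16:00-17:30.
Finn ∩ Kavya ∩ Hamid ∩ Bianca: 10:50-13:45, 14:00-14:05, 16:00-17:30.
Finn ∩ Kavya ∩ Hamid ∩ Bianca ∩ Ulla: 10:50-13:45, 14:00-14:05, 16:00-17:30.
Finn ∩ Kavya ∩ Hamid ∩ Bianca ∩ Ulla ∩ Mateo: 10:50-13:45, 14:00-14:05, 16:10-17:30.
Finn ∩ Kavya ∩ Hamid ∩ Bianca ∩ Ulla ∩ Mateo ∩ Wendy: 10:55-13:45, 14:00-14:05, 16:10-17:25.
The first common window of at least 90 minutes is 10:55-13:45, so the earliest start is 10:55.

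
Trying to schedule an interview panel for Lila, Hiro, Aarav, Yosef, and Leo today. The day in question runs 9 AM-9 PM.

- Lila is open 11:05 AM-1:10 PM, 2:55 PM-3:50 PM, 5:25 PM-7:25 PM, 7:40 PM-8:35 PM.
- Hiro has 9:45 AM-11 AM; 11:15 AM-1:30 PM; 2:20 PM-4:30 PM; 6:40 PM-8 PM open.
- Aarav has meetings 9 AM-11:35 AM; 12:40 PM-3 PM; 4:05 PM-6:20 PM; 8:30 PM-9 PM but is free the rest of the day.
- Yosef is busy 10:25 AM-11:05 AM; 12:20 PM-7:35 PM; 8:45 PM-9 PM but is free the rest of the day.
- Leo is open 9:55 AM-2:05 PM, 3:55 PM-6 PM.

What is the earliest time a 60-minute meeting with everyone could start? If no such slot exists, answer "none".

none

Lila free: 11:05-13:10, 14:55-15:50, 17:25-19:25, 19:40-20:35.
Hiro free: 09:45-11:00, 11:15-13:30, 14:20-16:30, 18:40-20:00.
Aarav free: 11:35-12:40, 15:00-16:05, 18:20-20:30 (invert busy blocks within the working day).
Yosef free: 09:00-10:25, 11:05-12:20, 19:35-20:45 (invert busy blocks within the working day).
Leo free: 09:55-14:05, 15:55-18:00.
Lila ∩ Hiro: 11:15-13:10, 14:55-15:50, 18:40-19:25, 19:40-20:00.
Lila ∩ Hiro ∩ Aarav: 11:35-12:40, 15:00-15:50, 18:40-19:25, 19:40-20:00.
Lila ∩ Hiro ∩ Aarav ∩ Yosef: 11:35-12:20, 19:40-20:00.
Lila ∩ Hiro ∩ Aarav ∩ Yosef ∩ Leo: 11:35-12:20.
So the common availability across everyone is 11:35-12:20.
No common window is at least 60 minutes long.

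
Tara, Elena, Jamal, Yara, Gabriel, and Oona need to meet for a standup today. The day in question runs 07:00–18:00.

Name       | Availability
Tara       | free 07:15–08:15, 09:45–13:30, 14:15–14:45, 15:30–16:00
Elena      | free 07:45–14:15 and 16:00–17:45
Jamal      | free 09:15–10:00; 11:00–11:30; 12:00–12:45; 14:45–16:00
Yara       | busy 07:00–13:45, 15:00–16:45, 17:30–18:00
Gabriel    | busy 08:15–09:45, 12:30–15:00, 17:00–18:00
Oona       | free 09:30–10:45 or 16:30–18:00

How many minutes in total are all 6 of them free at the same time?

0

Tara free: 07:15-08:15, 09:45-13:30, 14:15-14:45, 15:30-16:00.
Elena free: 07:45-14:15, 16:00-17:45.
Jamal free: 09:15-10:00, 11:00-11:30, 12:00-12:45, 14:45-16:00.
Yara free: 13:45-15:00, 16:45-17:30 (invert busy blocks within the working day).
Gabriel free: 07:00-08:15, 09:45-12:30, 15:00-17:00 (invert busy blocks within the working day).
Oona free: 09:30-10:45, 16:30-18:00.
Tara ∩ Elena: 07:45-08:15, 09:45-13:30.
Tara ∩ Elena ∩ Jamal: 09:45-10:00, 11:00-11:30, 12:00-12:45.
Tara ∩ Elena ∩ Jamal ∩ Yara: ∅.
Tara ∩ Elena ∩ Jamal ∩ Yara ∩ Gabriel: ∅.
Tara ∩ Elena ∩ Jamal ∩ Yara ∩ Gabriel ∩ Oona: ∅.
There is no time when everyone is free.
There is no common window, so the total is 0 minutes.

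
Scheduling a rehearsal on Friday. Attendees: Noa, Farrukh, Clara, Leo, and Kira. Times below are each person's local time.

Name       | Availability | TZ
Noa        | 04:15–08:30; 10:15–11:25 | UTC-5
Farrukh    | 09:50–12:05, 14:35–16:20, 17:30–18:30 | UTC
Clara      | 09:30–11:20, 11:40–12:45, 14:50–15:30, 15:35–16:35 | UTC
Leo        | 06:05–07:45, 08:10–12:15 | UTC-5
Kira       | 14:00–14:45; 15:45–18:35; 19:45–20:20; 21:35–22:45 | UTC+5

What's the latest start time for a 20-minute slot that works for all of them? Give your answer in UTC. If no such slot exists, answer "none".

11:45

Noa in UTC: 09:15-13:30, 15:15-16:25 (add 5h to convert from UTC-5).
Farrukh in UTC: 09:50-12:05, 14:35-16:20, 17:30-18:30.
Clara in UTC: 09:30-11:20, 11:40-12:45, 14:50-15:30, 15:35-16:35.
Leo in UTC: 11:05-12:45, 13:10-17:15 (add 5h to convert from UTC-5).
Kira in UTC: 09:00-09:45, 10:45-13:35, 14:45-15:20, 16:35-17:45 (subtract 5h to convert from UTC+5).
Noa ∩ Farrukh: 09:50-12:05, 15:15-16:20.
Noa ∩ Farrukh ∩ Clara: 09:50-11:20, 11:40-12:05, 15:15-15:30, 15:35-16:20.
Noa ∩ Farrukh ∩ Clara ∩ Leo: 11:05-11:20, 11:40-12:05, 15:15-15:30, 15:35-16:20.
Noa ∩ Farrukh ∩ Clara ∩ Leo ∩ Kira: 11:05-11:20, 11:40-12:05, 15:15-15:20.
The last common window of at least 20 minutes is 11:40-12:05; a 20-minute meeting can start as late as 11:45 and still end by 12:05.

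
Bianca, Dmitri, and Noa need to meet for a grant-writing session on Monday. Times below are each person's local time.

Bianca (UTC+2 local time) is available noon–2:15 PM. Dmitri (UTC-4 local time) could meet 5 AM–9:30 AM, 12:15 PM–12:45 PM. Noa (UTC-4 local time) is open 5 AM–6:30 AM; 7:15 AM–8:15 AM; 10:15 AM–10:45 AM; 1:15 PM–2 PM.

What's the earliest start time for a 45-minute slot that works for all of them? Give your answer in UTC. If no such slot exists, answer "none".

Bianca in UTC: 10:00-12:15 (subtract 2h to convert from UTC+2).
Dmitri in UTC: 09:00-13:30, 16:15-16:45 (add 4h to convert from UTC-4).
Noa in UTC: 09:00-10:30, 11:15-12:15, 14:15-14:45, 17:15-18:00 (add 4h to convert from UTC-4).
Bianca ∩ Dmitri: 10:00-12:15.
Bianca ∩ Dmitri ∩ Noa: 10:00-10:30, 11:15-12:15.
So the common availability across everyone is 10:00-10:30, 11:15-12:15.
The first common window of at least 45 minutes is 11:15-12:15, so the earliest start is 11:15.

11:15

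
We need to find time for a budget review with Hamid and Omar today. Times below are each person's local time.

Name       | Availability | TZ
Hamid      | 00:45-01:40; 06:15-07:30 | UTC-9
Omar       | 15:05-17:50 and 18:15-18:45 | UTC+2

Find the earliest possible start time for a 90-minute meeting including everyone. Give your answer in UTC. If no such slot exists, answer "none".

none

Hamid in UTC: 09:45-10:40, 15:15-16:30 (add 9h to convert from UTC-9).
Omar in UTC: 13:05-15:50, 16:15-16:45 (subtract 2h to convert from UTC+2).
Hamid ∩ Omar: 15:15-15:50, 16:15-16:30.
No common window is at least 90 minutes long.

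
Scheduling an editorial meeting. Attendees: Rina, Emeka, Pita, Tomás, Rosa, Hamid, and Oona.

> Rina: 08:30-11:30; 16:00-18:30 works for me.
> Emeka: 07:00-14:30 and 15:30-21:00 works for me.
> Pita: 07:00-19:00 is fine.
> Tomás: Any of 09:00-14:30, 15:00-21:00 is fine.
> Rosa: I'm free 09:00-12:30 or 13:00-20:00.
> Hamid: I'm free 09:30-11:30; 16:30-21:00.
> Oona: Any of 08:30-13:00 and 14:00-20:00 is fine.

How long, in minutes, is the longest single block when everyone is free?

Rina ∩ Emeka: 08:30-11:30, 16:00-18:30.
Rina ∩ Emeka ∩ Pita: 08:30-11:30, 16:00-18:30.
Rina ∩ Emeka ∩ Pita ∩ Tomás: 09:00-11:30, 16:00-18:30.
Rina ∩ Emeka ∩ Pita ∩ Tomás ∩ Rosa: 09:00-11:30, 16:00-18:30.
Rina ∩ Emeka ∩ Pita ∩ Tomás ∩ Rosa ∩ Hamid: 09:30-11:30, 16:30-18:30.
Rina ∩ Emeka ∩ Pita ∩ Tomás ∩ Rosa ∩ Hamid ∩ Oona: 09:30-11:30, 16:30-18:30.
So the common availability across everyone is 09:30-11:30, 16:30-18:30.
The longest is 09:30-11:30 at 120 minutes.

120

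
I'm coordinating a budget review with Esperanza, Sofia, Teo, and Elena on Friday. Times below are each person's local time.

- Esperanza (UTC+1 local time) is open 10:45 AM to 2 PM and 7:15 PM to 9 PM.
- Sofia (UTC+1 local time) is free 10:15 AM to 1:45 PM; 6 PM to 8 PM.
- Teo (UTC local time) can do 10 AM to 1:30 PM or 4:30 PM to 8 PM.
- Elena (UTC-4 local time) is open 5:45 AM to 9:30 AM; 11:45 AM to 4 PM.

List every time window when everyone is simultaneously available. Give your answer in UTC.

Esperanza in UTC: 09:45-13:00, 18:15-20:00 (subtract 1h to convert from UTC+1).
Sofia in UTC: 09:15-12:45, 17:00-19:00 (subtract 1h to convert from UTC+1).
Teo in UTC: 10:00-13:30, 16:30-20:00.
Elena in UTC: 09:45-13:30, 15:45-20:00 (add 4h to convert from UTC-4).
Esperanza ∩ Sofia: 09:45-12:45, 18:15-19:00.
Esperanza ∩ Sofia ∩ Teo: 10:00-12:45, 18:15-19:00.
Esperanza ∩ Sofia ∩ Teo ∩ Elena: 10:00-12:45, 18:15-19:00.
Those are the intersection windows.

10:00-12:45, 18:15-19:00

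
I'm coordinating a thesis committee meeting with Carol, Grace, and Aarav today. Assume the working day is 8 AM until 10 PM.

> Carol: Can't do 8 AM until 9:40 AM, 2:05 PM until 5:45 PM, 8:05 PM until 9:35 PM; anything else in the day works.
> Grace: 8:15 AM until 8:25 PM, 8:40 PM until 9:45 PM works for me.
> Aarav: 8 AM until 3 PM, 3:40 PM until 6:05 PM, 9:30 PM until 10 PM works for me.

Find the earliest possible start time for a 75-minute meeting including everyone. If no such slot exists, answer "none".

09:40

Carol free: 09:40-14:05, 17:45-20:05, 21:35-22:00 (invert busy blocks within the working day).
Grace free: 08:15-20:25, 20:40-21:45.
Aarav free: 08:00-15:00, 15:40-18:05, 21:30-22:00.
Carol ∩ Grace: 09:40-14:05, 17:45-20:05, 21:35-21:45.
Carol ∩ Grace ∩ Aarav: 09:40-14:05, 17:45-18:05, 21:35-21:45.
The first common window of at least 75 minutes is 09:40-14:05, so the earliest start is 09:40.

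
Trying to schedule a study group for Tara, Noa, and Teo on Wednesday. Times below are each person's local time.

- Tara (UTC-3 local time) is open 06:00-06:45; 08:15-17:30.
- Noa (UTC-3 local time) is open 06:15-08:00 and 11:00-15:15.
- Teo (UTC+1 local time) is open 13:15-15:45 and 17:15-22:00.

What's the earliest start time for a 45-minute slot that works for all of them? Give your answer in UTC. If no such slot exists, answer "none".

14:00

Tara in UTC: 09:00-09:45, 11:15-20:30 (add 3h to convert from UTC-3).
Noa in UTC: 09:15-11:00, 14:00-18:15 (add 3h to convert from UTC-3).
Teo in UTC: 12:15-14:45, 16:15-21:00 (subtract 1h to convert from UTC+1).
Tara ∩ Noa: 09:15-09:45, 14:00-18:15.
Tara ∩ Noa ∩ Teo: 14:00-14:45, 16:15-18:15.
The first common window of at least 45 minutes is 14:00-14:45, so the earliest start is 14:00.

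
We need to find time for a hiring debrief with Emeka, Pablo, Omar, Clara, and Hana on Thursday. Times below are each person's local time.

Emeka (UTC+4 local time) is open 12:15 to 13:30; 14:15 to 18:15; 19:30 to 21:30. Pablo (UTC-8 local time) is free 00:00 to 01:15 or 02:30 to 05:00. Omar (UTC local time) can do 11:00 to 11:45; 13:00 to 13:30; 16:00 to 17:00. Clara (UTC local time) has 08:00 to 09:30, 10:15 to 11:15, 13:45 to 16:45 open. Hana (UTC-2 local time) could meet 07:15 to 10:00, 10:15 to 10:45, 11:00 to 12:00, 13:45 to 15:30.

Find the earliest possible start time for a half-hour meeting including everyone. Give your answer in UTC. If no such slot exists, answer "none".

Emeka in UTC: 08:15-09:30, 10:15-14:15, 15:30-17:30 (subtract 4h to convert from UTC+4).
Pablo in UTC: 08:00-09:15, 10:30-13:00 (add 8h to convert from UTC-8).
Omar in UTC: 11:00-11:45, 13:00-13:30, 16:00-17:00.
Clara in UTC: 08:00-09:30, 10:15-11:15, 13:45-16:45.
Hana in UTC: 09:15-12:00, 12:15-12:45, 13:00-14:00, 15:45-17:30 (add 2h to convert from UTC-2).
Emeka ∩ Pablo: 08:15-09:15, 10:30-13:00.
Emeka ∩ Pablo ∩ Omar: 11:00-11:45.
Emeka ∩ Pablo ∩ Omar ∩ Clara: 11:00-11:15.
Emeka ∩ Pablo ∩ Omar ∩ Clara ∩ Hana: 11:00-11:15.
Those are the intersection windows.
No common window is at least 30 minutes long.

none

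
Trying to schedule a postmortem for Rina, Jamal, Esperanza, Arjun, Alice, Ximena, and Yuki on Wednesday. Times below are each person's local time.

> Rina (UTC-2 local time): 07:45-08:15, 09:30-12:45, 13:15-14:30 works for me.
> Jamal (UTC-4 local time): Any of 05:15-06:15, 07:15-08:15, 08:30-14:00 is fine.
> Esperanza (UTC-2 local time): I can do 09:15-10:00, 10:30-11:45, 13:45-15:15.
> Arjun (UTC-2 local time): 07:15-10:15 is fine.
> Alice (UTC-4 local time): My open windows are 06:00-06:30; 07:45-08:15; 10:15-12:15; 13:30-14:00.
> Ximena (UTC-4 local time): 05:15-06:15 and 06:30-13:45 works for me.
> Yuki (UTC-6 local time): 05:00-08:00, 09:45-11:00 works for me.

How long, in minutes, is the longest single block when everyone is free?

15

Rina in UTC: 09:45-10:15, 11:30-14:45, 15:15-16:30 (add 2h to convert from UTC-2).
Jamal in UTC: 09:15-10:15, 11:15-12:15, 12:30-18:00 (add 4h to convert from UTC-4).
Esperanza in UTC: 11:15-12:00, 12:30-13:45, 15:45-17:15 (add 2h to convert from UTC-2).
Arjun in UTC: 09:15-12:15 (add 2h to convert from UTC-2).
Alice in UTC: 10:00-10:30, 11:45-12:15, 14:15-16:15, 17:30-18:00 (add 4h to convert from UTC-4).
Ximena in UTC: 09:15-10:15, 10:30-17:45 (add 4h to convert from UTC-4).
Yuki in UTC: 11:00-14:00, 15:45-17:00 (add 6h to convert from UTC-6).
Rina ∩ Jamal: 09:45-10:15, 11:30-12:15, 12:30-14:45, 15:15-16:30.
Rina ∩ Jamal ∩ Esperanza: 11:30-12:00, 12:30-13:45, 15:45-16:30.
Rina ∩ Jamal ∩ Esperanza ∩ Arjun: 11:30-12:00.
Rina ∩ Jamal ∩ Esperanza ∩ Arjun ∩ Alice: 11:45-12:00.
Rina ∩ Jamal ∩ Esperanza ∩ Arjun ∩ Alice ∩ Ximena: 11:45-12:00.
Rina ∩ Jamal ∩ Esperanza ∩ Arjun ∩ Alice ∩ Ximena ∩ Yuki: 11:45-12:00.
So the common availability across everyone is 11:45-12:00.
The longest is 11:45-12:00 at 15 minutes.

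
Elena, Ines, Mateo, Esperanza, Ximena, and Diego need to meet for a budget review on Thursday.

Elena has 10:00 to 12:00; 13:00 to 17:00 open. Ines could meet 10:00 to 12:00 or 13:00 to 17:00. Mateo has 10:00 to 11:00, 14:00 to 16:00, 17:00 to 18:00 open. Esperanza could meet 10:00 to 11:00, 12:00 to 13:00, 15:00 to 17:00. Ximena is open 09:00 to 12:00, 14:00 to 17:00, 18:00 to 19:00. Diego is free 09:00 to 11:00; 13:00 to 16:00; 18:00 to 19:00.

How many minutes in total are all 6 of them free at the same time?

120

Elena ∩ Ines: 10:00-12:00, 13:00-17:00.
Elena ∩ Ines ∩ Mateo: 10:00-11:00, 14:00-16:00.
Elena ∩ Ines ∩ Mateo ∩ Esperanza: 10:00-11:00, 15:00-16:00.
Elena ∩ Ines ∩ Mateo ∩ Esperanza ∩ Ximena: 10:00-11:00, 15:00-16:00.
Elena ∩ Ines ∩ Mateo ∩ Esperanza ∩ Ximena ∩ Diego: 10:00-11:00, 15:00-16:00.
Summing the common windows: 60 + 60 = 120 minutes.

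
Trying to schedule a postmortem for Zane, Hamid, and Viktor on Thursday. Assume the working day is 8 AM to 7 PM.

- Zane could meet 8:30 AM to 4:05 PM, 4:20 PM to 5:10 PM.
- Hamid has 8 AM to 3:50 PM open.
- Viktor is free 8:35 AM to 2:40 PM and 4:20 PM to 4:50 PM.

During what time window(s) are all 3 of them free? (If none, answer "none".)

Zane ∩ Hamid: 08:30-15:50.
Zane ∩ Hamid ∩ Viktor: 08:35-14:40.

08:35-14:40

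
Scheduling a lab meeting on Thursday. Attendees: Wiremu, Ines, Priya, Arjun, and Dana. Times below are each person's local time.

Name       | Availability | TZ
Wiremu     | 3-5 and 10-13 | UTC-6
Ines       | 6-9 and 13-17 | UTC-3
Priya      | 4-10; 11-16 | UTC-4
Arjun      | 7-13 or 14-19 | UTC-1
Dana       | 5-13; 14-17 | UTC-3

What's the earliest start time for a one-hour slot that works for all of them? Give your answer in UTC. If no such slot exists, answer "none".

09:00

Wiremu in UTC: 09:00-11:00, 16:00-19:00 (add 6h to convert from UTC-6).
Ines in UTC: 09:00-12:00, 16:00-20:00 (add 3h to convert from UTC-3).
Priya in UTC: 08:00-14:00, 15:00-20:00 (add 4h to convert from UTC-4).
Arjun in UTC: 08:00-14:00, 15:00-20:00 (add 1h to convert from UTC-1).
Dana in UTC: 08:00-16:00, 17:00-20:00 (add 3h to convert from UTC-3).
Wiremu ∩ Ines: 09:00-11:00, 16:00-19:00.
Wiremu ∩ Ines ∩ Priya: 09:00-11:00, 16:00-19:00.
Wiremu ∩ Ines ∩ Priya ∩ Arjun: 09:00-11:00, 16:00-19:00.
Wiremu ∩ Ines ∩ Priya ∩ Arjun ∩ Dana: 09:00-11:00, 17:00-19:00.
Those are the intersection windows.
The first common window of at least 60 minutes is 09:00-11:00, so the earliest start is 09:00.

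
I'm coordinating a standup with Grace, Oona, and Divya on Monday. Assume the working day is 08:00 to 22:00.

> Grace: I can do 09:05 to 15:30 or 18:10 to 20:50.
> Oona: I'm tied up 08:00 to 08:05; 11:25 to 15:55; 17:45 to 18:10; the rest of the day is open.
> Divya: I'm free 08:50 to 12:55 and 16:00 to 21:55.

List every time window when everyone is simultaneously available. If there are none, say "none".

09:05-11:25, 18:10-20:50

Grace free: 09:05-15:30, 18:10-20:50.
Oona free: 08:05-11:25, 15:55-17:45, 18:10-22:00 (invert busy blocks within the working day).
Divya free: 08:50-12:55, 16:00-21:55.
Grace ∩ Oona: 09:05-11:25, 18:10-20:50.
Grace ∩ Oona ∩ Divya: 09:05-11:25, 18:10-20:50.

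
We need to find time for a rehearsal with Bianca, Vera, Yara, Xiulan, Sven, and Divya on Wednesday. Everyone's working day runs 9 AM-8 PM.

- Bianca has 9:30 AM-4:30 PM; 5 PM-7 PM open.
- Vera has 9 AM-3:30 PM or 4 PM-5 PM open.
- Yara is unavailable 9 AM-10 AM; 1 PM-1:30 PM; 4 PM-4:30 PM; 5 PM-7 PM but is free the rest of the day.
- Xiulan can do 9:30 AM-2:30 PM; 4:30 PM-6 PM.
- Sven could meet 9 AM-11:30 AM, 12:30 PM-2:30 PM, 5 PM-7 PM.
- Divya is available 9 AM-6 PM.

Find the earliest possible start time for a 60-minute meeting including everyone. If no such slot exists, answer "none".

Bianca free: 09:30-16:30, 17:00-19:00.
Vera free: 09:00-15:30, 16:00-17:00.
Yara free: 10:00-13:00, 13:30-16:00, 16:30-17:00, 19:00-20:00 (invert busy blocks within the working day).
Xiulan free: 09:30-14:30, 16:30-18:00.
Sven free: 09:00-11:30, 12:30-14:30, 17:00-19:00.
Divya free: 09:00-18:00.
Bianca ∩ Vera: 09:30-15:30, 16:00-16:30.
Bianca ∩ Vera ∩ Yara: 10:00-13:00, 13:30-15:30.
Bianca ∩ Vera ∩ Yara ∩ Xiulan: 10:00-13:00, 13:30-14:30.
Bianca ∩ Vera ∩ Yara ∩ Xiulan ∩ Sven: 10:00-11:30, 12:30-13:00, 13:30-14:30.
Bianca ∩ Vera ∩ Yara ∩ Xiulan ∩ Sven ∩ Divya: 10:00-11:30, 12:30-13:00, 13:30-14:30.
The first common window of at least 60 minutes is 10:00-11:30, so the earliest start is 10:00.

10:00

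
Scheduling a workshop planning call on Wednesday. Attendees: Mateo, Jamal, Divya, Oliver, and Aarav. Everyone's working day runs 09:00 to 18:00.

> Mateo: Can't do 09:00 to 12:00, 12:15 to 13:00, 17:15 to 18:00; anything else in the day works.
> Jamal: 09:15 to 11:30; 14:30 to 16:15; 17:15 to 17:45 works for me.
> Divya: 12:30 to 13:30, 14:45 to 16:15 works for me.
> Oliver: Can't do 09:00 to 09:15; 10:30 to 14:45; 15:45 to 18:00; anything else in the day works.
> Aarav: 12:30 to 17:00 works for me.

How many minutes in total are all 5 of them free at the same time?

Mateo free: 12:00-12:15, 13:00-17:15 (invert busy blocks within the working day).
Jamal free: 09:15-11:30, 14:30-16:15, 17:15-17:45.
Divya free: 12:30-13:30, 14:45-16:15.
Oliver free: 09:15-10:30, 14:45-15:45 (invert busy blocks within the working day).
Aarav free: 12:30-17:00.
Mateo ∩ Jamal: 14:30-16:15.
Mateo ∩ Jamal ∩ Divya: 14:45-16:15.
Mateo ∩ Jamal ∩ Divya ∩ Oliver: 14:45-15:45.
Mateo ∩ Jamal ∩ Divya ∩ Oliver ∩ Aarav: 14:45-15:45.
That's a single block of 60 minutes.

60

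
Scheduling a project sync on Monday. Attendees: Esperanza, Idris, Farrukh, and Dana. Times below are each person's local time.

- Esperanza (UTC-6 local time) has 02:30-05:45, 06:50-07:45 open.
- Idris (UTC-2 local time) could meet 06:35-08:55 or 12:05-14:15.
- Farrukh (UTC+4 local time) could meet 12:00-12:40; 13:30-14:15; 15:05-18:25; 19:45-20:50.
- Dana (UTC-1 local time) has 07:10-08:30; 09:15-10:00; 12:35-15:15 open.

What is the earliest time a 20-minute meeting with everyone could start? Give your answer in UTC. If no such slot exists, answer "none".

Esperanza in UTC: 08:30-11:45, 12:50-13:45 (add 6h to convert from UTC-6).
Idris in UTC: 08:35-10:55, 14:05-16:15 (add 2h to convert from UTC-2).
Farrukh in UTC: 08:00-08:40, 09:30-10:15, 11:05-14:25, 15:45-16:50 (subtract 4h to convert from UTC+4).
Dana in UTC: 08:10-09:30, 10:15-11:00, 13:35-16:15 (add 1h to convert from UTC-1).
Esperanza ∩ Idris: 08:35-10:55.
Esperanza ∩ Idris ∩ Farrukh: 08:35-08:40, 09:30-10:15.
Esperanza ∩ Idris ∩ Farrukh ∩ Dana: 08:35-08:40.
Those are the intersection windows.
No common window is at least 20 minutes long.

none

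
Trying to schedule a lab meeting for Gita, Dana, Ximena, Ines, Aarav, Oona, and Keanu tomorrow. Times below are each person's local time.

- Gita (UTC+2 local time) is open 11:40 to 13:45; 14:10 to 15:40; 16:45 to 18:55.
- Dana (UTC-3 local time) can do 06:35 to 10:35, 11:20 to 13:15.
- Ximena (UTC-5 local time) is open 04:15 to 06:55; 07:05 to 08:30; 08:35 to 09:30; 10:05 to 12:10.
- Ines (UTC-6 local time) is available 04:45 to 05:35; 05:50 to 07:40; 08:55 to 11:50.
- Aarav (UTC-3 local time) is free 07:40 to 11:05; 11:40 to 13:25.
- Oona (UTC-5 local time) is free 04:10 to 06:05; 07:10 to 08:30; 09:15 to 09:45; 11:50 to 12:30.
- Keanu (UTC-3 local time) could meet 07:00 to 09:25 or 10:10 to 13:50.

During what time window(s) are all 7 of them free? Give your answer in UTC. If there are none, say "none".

Gita in UTC: 09:40-11:45, 12:10-13:40, 14:45-16:55 (subtract 2h to convert from UTC+2).
Dana in UTC: 09:35-13:35, 14:20-16:15 (add 3h to convert from UTC-3).
Ximena in UTC: 09:15-11:55, 12:05-13:30, 13:35-14:30, 15:05-17:10 (add 5h to convert from UTC-5).
Ines in UTC: 10:45-11:35, 11:50-13:40, 14:55-17:50 (add 6h to convert from UTC-6).
Aarav in UTC: 10:40-14:05, 14:40-16:25 (add 3h to convert from UTC-3).
Oona in UTC: 09:10-11:05, 12:10-13:30, 14:15-14:45, 16:50-17:30 (add 5h to convert from UTC-5).
Keanu in UTC: 10:00-12:25, 13:10-16:50 (add 3h to convert from UTC-3).
Gita ∩ Dana: 09:40-11:45, 12:10-13:35, 14:45-16:15.
Gita ∩ Dana ∩ Ximena: 09:40-11:45, 12:10-13:30, 15:05-16:15.
Gita ∩ Dana ∩ Ximena ∩ Ines: 10:45-11:35, 12:10-13:30, 15:05-16:15.
Gita ∩ Dana ∩ Ximena ∩ Ines ∩ Aarav: 10:45-11:35, 12:10-13:30, 15:05-16:15.
Gita ∩ Dana ∩ Ximena ∩ Ines ∩ Aarav ∩ Oona: 10:45-11:05, 12:10-13:30.
Gita ∩ Dana ∩ Ximena ∩ Ines ∩ Aarav ∩ Oona ∩ Keanu: 10:45-11:05, 12:10-12:25, 13:10-13:30.

10:45-11:05, 12:10-12:25, 13:10-13:30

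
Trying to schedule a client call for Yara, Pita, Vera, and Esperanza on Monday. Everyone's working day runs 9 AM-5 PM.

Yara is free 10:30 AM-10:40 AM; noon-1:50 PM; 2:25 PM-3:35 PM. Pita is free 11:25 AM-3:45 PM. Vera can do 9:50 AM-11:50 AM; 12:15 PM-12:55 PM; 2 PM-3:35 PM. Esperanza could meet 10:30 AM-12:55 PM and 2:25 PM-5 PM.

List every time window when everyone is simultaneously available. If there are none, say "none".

12:15-12:55, 14:25-15:35

Yara ∩ Pita: 12:00-13:50, 14:25-15:35.
Yara ∩ Pita ∩ Vera: 12:15-12:55, 14:25-15:35.
Yara ∩ Pita ∩ Vera ∩ Esperanza: 12:15-12:55, 14:25-15:35.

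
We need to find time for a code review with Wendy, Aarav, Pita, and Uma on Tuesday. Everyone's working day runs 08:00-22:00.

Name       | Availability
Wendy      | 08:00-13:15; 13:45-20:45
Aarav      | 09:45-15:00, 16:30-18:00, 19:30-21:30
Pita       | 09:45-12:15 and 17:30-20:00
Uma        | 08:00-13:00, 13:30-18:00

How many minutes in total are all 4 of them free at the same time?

180

Wendy ∩ Aarav: 09:45-13:15, 13:45-15:00, 16:30-18:00, 19:30-20:45.
Wendy ∩ Aarav ∩ Pita: 09:45-12:15, 17:30-18:00, 19:30-20:00.
Wendy ∩ Aarav ∩ Pita ∩ Uma: 09:45-12:15, 17:30-18:00.
Those are the intersection windows.
Summing the common windows: 150 + 30 = 180 minutes.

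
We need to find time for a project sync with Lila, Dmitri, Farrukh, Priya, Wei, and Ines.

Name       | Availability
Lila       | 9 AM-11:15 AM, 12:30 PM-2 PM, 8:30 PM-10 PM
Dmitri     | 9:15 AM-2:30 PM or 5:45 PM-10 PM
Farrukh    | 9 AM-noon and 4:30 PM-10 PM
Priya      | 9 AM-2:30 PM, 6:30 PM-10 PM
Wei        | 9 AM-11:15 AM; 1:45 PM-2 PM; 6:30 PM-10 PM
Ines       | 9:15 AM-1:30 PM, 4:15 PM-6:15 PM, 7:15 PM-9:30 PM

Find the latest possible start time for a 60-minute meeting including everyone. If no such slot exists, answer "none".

20:30

Lila ∩ Dmitri: 09:15-11:15, 12:30-14:00, 20:30-22:00.
Lila ∩ Dmitri ∩ Farrukh: 09:15-11:15, 20:30-22:00.
Lila ∩ Dmitri ∩ Farrukh ∩ Priya: 09:15-11:15, 20:30-22:00.
Lila ∩ Dmitri ∩ Farrukh ∩ Priya ∩ Wei: 09:15-11:15, 20:30-22:00.
Lila ∩ Dmitri ∩ Farrukh ∩ Priya ∩ Wei ∩ Ines: 09:15-11:15, 20:30-21:30.
So the common availability across everyone is 09:15-11:15, 20:30-21:30.
The last common window of at least 60 minutes is 20:30-21:30; a 60-minute meeting can start as late as 20:30 and still end by 21:30.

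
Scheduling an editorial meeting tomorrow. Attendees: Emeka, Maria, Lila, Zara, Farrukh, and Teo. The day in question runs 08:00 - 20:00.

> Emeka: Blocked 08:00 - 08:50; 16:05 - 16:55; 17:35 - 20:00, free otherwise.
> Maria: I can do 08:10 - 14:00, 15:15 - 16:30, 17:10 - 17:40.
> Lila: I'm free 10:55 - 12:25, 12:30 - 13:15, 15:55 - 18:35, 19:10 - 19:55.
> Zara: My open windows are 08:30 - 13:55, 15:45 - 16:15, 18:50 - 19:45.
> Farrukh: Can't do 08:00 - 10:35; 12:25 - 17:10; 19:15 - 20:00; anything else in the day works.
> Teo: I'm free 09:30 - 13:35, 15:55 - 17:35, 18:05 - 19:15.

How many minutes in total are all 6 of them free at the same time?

Emeka free: 08:50-16:05, 16:55-17:35 (invert busy blocks within the working day).
Maria free: 08:10-14:00, 15:15-16:30, 17:10-17:40.
Lila free: 10:55-12:25, 12:30-13:15, 15:55-18:35, 19:10-19:55.
Zara free: 08:30-13:55, 15:45-16:15, 18:50-19:45.
Farrukh free: 10:35-12:25, 17:10-19:15 (invert busy blocks within the working day).
Teo free: 09:30-13:35, 15:55-17:35, 18:05-19:15.
Emeka ∩ Maria: 08:50-14:00, 15:15-16:05, 17:10-17:35.
Emeka ∩ Maria ∩ Lila: 10:55-12:25, 12:30-13:15, 15:55-16:05, 17:10-17:35.
Emeka ∩ Maria ∩ Lila ∩ Zara: 10:55-12:25, 12:30-13:15, 15:55-16:05.
Emeka ∩ Maria ∩ Lila ∩ Zara ∩ Farrukh: 10:55-12:25.
Emeka ∩ Maria ∩ Lila ∩ Zara ∩ Farrukh ∩ Teo: 10:55-12:25.
So the common availability across everyone is 10:55-12:25.
That's a single block of 90 minutes.

90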